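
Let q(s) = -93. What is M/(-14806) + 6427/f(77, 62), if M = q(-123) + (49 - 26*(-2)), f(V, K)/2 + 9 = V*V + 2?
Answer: 47531705/87681132 ≈ 0.54210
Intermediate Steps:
f(V, K) = -14 + 2*V² (f(V, K) = -18 + 2*(V*V + 2) = -18 + 2*(V² + 2) = -18 + 2*(2 + V²) = -18 + (4 + 2*V²) = -14 + 2*V²)
M = 8 (M = -93 + (49 - 26*(-2)) = -93 + (49 + 52) = -93 + 101 = 8)
M/(-14806) + 6427/f(77, 62) = 8/(-14806) + 6427/(-14 + 2*77²) = 8*(-1/14806) + 6427/(-14 + 2*5929) = -4/7403 + 6427/(-14 + 11858) = -4/7403 + 6427/11844 = 47531705/87681132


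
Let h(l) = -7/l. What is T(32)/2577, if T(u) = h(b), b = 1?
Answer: -7/2577 ≈ -0.0027163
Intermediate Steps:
T(u) = -7 (T(u) = -7/1 = -7*1 = -7)
T(32)/2577 = -7/2577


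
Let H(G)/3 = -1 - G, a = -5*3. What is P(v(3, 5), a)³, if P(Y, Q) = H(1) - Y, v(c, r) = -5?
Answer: -1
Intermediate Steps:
a = -15
H(G) = -3 - 3*G (H(G) = 3*(-1 - G) = -3 - 3*G)
P(Y, Q) = -6 - Y (P(Y, Q) = (-3 - 3*1) - Y = (-3 - 3) - Y = -6 - Y)
P(v(3, 5), a)³ = (-6 - 1*(-5))³ = (-6 + 5)³ = (-1)³ = -1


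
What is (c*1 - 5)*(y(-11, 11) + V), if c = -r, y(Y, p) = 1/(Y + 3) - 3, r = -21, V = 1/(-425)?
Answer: -21266/425 ≈ -50.038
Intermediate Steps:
V = -1/425 ≈ -0.0023529
y(Y, p) = -3 + 1/(3 + Y) (y(Y, p) = 1/(3 + Y) - 3 = -3 + 1/(3 + Y))
c = 21 (c = -1*(-21) = 21)
(c*1 - 5)*(y(-11, 11) + V) = (21*1 - 5)*((-8 - 3*(-11))/(3 - 11) - 1/425) = (21 - 5)*((-8 + 33)/(-8) - 1/425) = 16*(-1/8*25 - 1/425) = 16*(-25/8 - 1/425) = 16*(-10633/3400) = -21266/425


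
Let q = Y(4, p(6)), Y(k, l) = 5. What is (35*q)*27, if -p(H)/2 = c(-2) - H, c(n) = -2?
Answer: 4725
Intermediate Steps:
p(H) = 4 + 2*H (p(H) = -2*(-2 - H) = 4 + 2*H)
q = 5
(35*q)*27 = (35*5)*27 = 175*27 = 4725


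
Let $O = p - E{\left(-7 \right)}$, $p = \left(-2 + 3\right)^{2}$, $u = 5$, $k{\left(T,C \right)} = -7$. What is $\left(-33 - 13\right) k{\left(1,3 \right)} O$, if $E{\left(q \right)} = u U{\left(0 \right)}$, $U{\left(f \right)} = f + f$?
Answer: $322$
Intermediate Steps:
$U{\left(f \right)} = 2 f$
$E{\left(q \right)} = 0$ ($E{\left(q \right)} = 5 \cdot 2 \cdot 0 = 5 \cdot 0 = 0$)
$p = 1$ ($p = 1^{2} = 1$)
$O = 1$ ($O = 1 - 0 = 1 + 0 = 1$)
$\left(-33 - 13\right) k{\left(1,3 \right)} O = \left(-33 - 13\right) \left(-7\right) 1 = \left(-46\right) \left(-7\right) 1 = 322 \cdot 1 = 322$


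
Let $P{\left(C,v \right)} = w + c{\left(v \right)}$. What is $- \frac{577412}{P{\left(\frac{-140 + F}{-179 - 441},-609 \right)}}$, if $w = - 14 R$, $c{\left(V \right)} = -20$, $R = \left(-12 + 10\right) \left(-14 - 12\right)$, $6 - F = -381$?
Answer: $\frac{13123}{17} \approx 771.94$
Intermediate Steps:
$F = 387$ ($F = 6 - -381 = 6 + 381 = 387$)
$R = 52$ ($R = \left(-2\right) \left(-26\right) = 52$)
$w = -728$ ($w = \left(-14\right) 52 = -728$)
$P{\left(C,v \right)} = -748$ ($P{\left(C,v \right)} = -728 - 20 = -748$)
$- \frac{577412}{P{\left(\frac{-140 + F}{-179 - 441},-609 \right)}} = - \frac{577412}{-748} = \left(-577412\right) \left(- \frac{1}{748}\right) = \frac{13123}{17}$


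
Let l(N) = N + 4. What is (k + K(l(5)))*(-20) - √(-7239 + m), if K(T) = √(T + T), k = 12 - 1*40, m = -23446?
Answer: 560 - 60*√2 - 19*I*√85 ≈ 475.15 - 175.17*I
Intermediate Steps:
l(N) = 4 + N
k = -28 (k = 12 - 40 = -28)
K(T) = √2*√T (K(T) = √(2*T) = √2*√T)
(k + K(l(5)))*(-20) - √(-7239 + m) = (-28 + √2*√(4 + 5))*(-20) - √(-7239 - 23446) = (-28 + √2*√9)*(-20) - √(-30685) = (-28 + √2*3)*(-20) - 19*I*√85 = (-28 + 3*√2)*(-20) - 19*I*√85 = (560 - 60*√2) - 19*I*√85 = 560 - 60*√2 - 19*I*√85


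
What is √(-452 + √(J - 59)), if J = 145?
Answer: √(-452 + √86) ≈ 21.041*I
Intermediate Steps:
√(-452 + √(J - 59)) = √(-452 + √(145 - 59)) = √(-452 + √86)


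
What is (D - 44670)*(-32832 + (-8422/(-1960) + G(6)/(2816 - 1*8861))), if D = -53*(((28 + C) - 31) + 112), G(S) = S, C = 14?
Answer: 663664025368971/394940 ≈ 1.6804e+9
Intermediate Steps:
D = -6519 (D = -53*(((28 + 14) - 31) + 112) = -53*((42 - 31) + 112) = -53*(11 + 112) = -53*123 = -6519)
(D - 44670)*(-32832 + (-8422/(-1960) + G(6)/(2816 - 1*8861))) = (-6519 - 44670)*(-32832 + (-8422/(-1960) + 6/(2816 - 1*8861))) = -51189*(-32832 + (-8422*(-1/1960) + 6/(2816 - 8861))) = -51189*(-32832 + (4211/980 + 6/(-6045))) = -51189*(-32832 + (4211/980 + 6*(-1/6045))) = -51189*(-32832 + (4211/980 - 2/2015)) = -51189*(-32832 + 1696641/394940) = -51189*(-12964973439/394940) = 663664025368971/394940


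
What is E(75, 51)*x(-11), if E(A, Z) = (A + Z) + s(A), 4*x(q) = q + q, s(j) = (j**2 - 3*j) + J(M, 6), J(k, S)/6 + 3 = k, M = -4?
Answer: -30162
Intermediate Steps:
J(k, S) = -18 + 6*k
s(j) = -42 + j**2 - 3*j (s(j) = (j**2 - 3*j) + (-18 + 6*(-4)) = (j**2 - 3*j) + (-18 - 24) = (j**2 - 3*j) - 42 = -42 + j**2 - 3*j)
x(q) = q/2 (x(q) = (q + q)/4 = (2*q)/4 = q/2)
E(A, Z) = -42 + Z + A**2 - 2*A (E(A, Z) = (A + Z) + (-42 + A**2 - 3*A) = -42 + Z + A**2 - 2*A)
E(75, 51)*x(-11) = (-42 + 51 + 75**2 - 2*75)*((1/2)*(-11)) = (-42 + 51 + 5625 - 150)*(-11/2) = 5484*(-11/2) = -30162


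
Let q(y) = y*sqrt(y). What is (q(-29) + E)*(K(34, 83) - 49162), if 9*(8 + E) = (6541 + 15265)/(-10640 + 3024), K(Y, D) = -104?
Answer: 6556817/16 + 1428714*I*sqrt(29) ≈ 4.098e+5 + 7.6939e+6*I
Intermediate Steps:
E = -285079/34272 (E = -8 + ((6541 + 15265)/(-10640 + 3024))/9 = -8 + (21806/(-7616))/9 = -8 + (21806*(-1/7616))/9 = -8 + (1/9)*(-10903/3808) = -8 - 10903/34272 = -285079/34272 ≈ -8.3181)
q(y) = y**(3/2)
(q(-29) + E)*(K(34, 83) - 49162) = ((-29)**(3/2) - 285079/34272)*(-104 - 49162) = (-29*I*sqrt(29) - 285079/34272)*(-49266) = (-285079/34272 - 29*I*sqrt(29))*(-49266) = 6556817/16 + 1428714*I*sqrt(29)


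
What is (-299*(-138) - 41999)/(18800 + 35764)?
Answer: -737/54564 ≈ -0.013507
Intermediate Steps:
(-299*(-138) - 41999)/(18800 + 35764) = (41262 - 41999)/54564 = -737*1/54564 = -737/54564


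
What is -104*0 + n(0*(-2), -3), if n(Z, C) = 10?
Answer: 10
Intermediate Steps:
-104*0 + n(0*(-2), -3) = -104*0 + 10 = 0 + 10 = 10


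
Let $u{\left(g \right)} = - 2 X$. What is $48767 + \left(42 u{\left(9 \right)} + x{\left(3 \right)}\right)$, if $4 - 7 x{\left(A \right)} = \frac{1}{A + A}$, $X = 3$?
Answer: $\frac{2037653}{42} \approx 48516.0$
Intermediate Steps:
$x{\left(A \right)} = \frac{4}{7} - \frac{1}{14 A}$ ($x{\left(A \right)} = \frac{4}{7} - \frac{1}{7 \left(A + A\right)} = \frac{4}{7} - \frac{1}{7 \cdot 2 A} = \frac{4}{7} - \frac{\frac{1}{2} \frac{1}{A}}{7} = \frac{4}{7} - \frac{1}{14 A}$)
$u{\left(g \right)} = -6$ ($u{\left(g \right)} = \left(-2\right) 3 = -6$)
$48767 + \left(42 u{\left(9 \right)} + x{\left(3 \right)}\right) = 48767 + \left(42 \left(-6\right) + \frac{-1 + 8 \cdot 3}{14 \cdot 3}\right) = 48767 - \left(252 - \frac{-1 + 24}{42}\right) = 48767 - \left(252 - \frac{23}{42}\right) = 48767 + \left(-252 + \frac{23}{42}\right) = 48767 - \frac{10561}{42} = \frac{2037653}{42}$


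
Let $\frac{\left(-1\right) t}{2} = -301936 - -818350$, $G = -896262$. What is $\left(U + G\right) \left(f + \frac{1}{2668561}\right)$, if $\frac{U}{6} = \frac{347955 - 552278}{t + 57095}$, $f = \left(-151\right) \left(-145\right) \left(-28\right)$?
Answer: $\frac{1430689808889848678975172}{2603803030213} \approx 5.4946 \cdot 10^{11}$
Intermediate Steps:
$t = -1032828$ ($t = - 2 \left(-301936 - -818350\right) = - 2 \left(-301936 + 818350\right) = \left(-2\right) 516414 = -1032828$)
$f = -613060$ ($f = 21895 \left(-28\right) = -613060$)
$U = \frac{1225938}{975733}$ ($U = 6 \frac{347955 - 552278}{-1032828 + 57095} = 6 \left(- \frac{204323}{-975733}\right) = 6 \left(\left(-204323\right) \left(- \frac{1}{975733}\right)\right) = 6 \cdot \frac{204323}{975733} = \frac{1225938}{975733} \approx 1.2564$)
$\left(U + G\right) \left(f + \frac{1}{2668561}\right) = \left(\frac{1225938}{975733} - 896262\right) \left(-613060 + \frac{1}{2668561}\right) = - \frac{874511184108 \left(-613060 + \frac{1}{2668561}\right)}{975733} = \left(- \frac{874511184108}{975733}\right) \left(- \frac{1635988006659}{2668561}\right) = \frac{1430689808889848678975172}{2603803030213}$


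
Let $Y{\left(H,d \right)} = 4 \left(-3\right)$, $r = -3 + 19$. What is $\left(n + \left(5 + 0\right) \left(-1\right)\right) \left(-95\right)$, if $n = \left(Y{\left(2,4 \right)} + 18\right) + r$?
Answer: $-1615$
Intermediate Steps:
$r = 16$
$Y{\left(H,d \right)} = -12$
$n = 22$ ($n = \left(-12 + 18\right) + 16 = 6 + 16 = 22$)
$\left(n + \left(5 + 0\right) \left(-1\right)\right) \left(-95\right) = \left(22 + \left(5 + 0\right) \left(-1\right)\right) \left(-95\right) = \left(22 + 5 \left(-1\right)\right) \left(-95\right) = \left(22 - 5\right) \left(-95\right) = 17 \left(-95\right) = -1615$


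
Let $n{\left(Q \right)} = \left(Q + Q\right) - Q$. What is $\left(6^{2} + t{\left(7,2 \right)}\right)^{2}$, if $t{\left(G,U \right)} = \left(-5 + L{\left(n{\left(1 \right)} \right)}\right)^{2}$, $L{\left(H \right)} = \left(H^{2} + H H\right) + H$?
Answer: $1600$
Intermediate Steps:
$n{\left(Q \right)} = Q$ ($n{\left(Q \right)} = 2 Q - Q = Q$)
$L{\left(H \right)} = H + 2 H^{2}$ ($L{\left(H \right)} = \left(H^{2} + H^{2}\right) + H = 2 H^{2} + H = H + 2 H^{2}$)
$t{\left(G,U \right)} = 4$ ($t{\left(G,U \right)} = \left(-5 + 1 \left(1 + 2 \cdot 1\right)\right)^{2} = \left(-5 + 1 \left(1 + 2\right)\right)^{2} = \left(-5 + 1 \cdot 3\right)^{2} = \left(-5 + 3\right)^{2} = \left(-2\right)^{2} = 4$)
$\left(6^{2} + t{\left(7,2 \right)}\right)^{2} = \left(6^{2} + 4\right)^{2} = \left(36 + 4\right)^{2} = 40^{2} = 1600$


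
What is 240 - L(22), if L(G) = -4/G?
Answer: 2642/11 ≈ 240.18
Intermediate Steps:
240 - L(22) = 240 - (-4)/22 = 240 - 1*(-2/11) = 240 + 2/11 = 2642/11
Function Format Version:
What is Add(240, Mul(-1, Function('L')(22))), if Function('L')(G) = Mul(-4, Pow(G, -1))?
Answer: Rational(2642, 11) ≈ 240.18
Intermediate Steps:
Add(240, Mul(-1, Function('L')(22))) = Add(240, Mul(-1, Mul(-4, Pow(22, -1)))) = Add(240, Mul(-1, Mul(-4, Rational(1, 22)))) = Add(240, Mul(-1, Rational(-2, 11))) = Add(240, Rational(2, 11)) = Rational(2642, 11)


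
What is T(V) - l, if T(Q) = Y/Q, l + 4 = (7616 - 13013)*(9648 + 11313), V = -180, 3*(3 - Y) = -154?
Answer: 61088321177/540 ≈ 1.1313e+8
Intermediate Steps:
Y = 163/3 (Y = 3 - ⅓*(-154) = 3 + 154/3 = 163/3 ≈ 54.333)
l = -113126521 (l = -4 + (7616 - 13013)*(9648 + 11313) = -4 - 5397*20961 = -4 - 113126517 = -113126521)
T(Q) = 163/(3*Q)
T(V) - l = (163/3)/(-180) - 1*(-113126521) = (163/3)*(-1/180) + 113126521 = -163/540 + 113126521 = 61088321177/540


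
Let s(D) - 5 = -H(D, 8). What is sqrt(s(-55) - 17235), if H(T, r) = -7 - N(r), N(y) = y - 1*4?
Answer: I*sqrt(17219) ≈ 131.22*I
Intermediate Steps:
N(y) = -4 + y (N(y) = y - 4 = -4 + y)
H(T, r) = -3 - r (H(T, r) = -7 - (-4 + r) = -7 + (4 - r) = -3 - r)
s(D) = 16 (s(D) = 5 - (-3 - 1*8) = 5 - (-3 - 8) = 5 - 1*(-11) = 5 + 11 = 16)
sqrt(s(-55) - 17235) = sqrt(16 - 17235) = sqrt(-17219) = I*sqrt(17219)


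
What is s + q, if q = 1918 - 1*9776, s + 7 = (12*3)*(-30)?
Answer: -8945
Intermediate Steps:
s = -1087 (s = -7 + (12*3)*(-30) = -7 + 36*(-30) = -7 - 1080 = -1087)
q = -7858 (q = 1918 - 9776 = -7858)
s + q = -1087 - 7858 = -8945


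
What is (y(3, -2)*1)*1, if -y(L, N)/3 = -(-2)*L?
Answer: -18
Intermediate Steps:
y(L, N) = -6*L (y(L, N) = -(-3)*(-2*L) = -6*L)
(y(3, -2)*1)*1 = (-6*3*1)*1 = -18*1*1 = -18*1 = -18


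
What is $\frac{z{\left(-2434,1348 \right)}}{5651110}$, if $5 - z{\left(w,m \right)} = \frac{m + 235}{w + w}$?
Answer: $\frac{25923}{27509603480} \approx 9.4233 \cdot 10^{-7}$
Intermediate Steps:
$z{\left(w,m \right)} = 5 - \frac{235 + m}{2 w}$ ($z{\left(w,m \right)} = 5 - \frac{m + 235}{w + w} = 5 - \frac{235 + m}{2 w}$)
$\frac{z{\left(-2434,1348 \right)}}{5651110} = \frac{\frac{1}{2} \frac{1}{-2434} \left(-235 - 1348 + 10 \left(-2434\right)\right)}{5651110} = \frac{1}{2} \left(- \frac{1}{2434}\right) \left(-235 - 1348 - 24340\right) \frac{1}{5651110} = \frac{1}{2} \left(- \frac{1}{2434}\right) \left(-25923\right) \frac{1}{5651110} = \frac{25923}{4868} \cdot \frac{1}{5651110} = \frac{25923}{27509603480}$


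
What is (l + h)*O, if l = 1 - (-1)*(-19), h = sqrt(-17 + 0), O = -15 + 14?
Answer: 18 - I*sqrt(17) ≈ 18.0 - 4.1231*I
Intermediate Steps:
O = -1
h = I*sqrt(17) (h = sqrt(-17) = I*sqrt(17) ≈ 4.1231*I)
l = -18 (l = 1 - 1*19 = 1 - 19 = -18)
(l + h)*O = (-18 + I*sqrt(17))*(-1) = 18 - I*sqrt(17)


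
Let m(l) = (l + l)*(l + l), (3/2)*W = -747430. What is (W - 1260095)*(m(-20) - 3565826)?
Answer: 18801808962770/3 ≈ 6.2673e+12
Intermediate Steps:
W = -1494860/3 (W = (2/3)*(-747430) = -1494860/3 ≈ -4.9829e+5)
m(l) = 4*l**2 (m(l) = (2*l)*(2*l) = 4*l**2)
(W - 1260095)*(m(-20) - 3565826) = (-1494860/3 - 1260095)*(4*(-20)**2 - 3565826) = -5275145*(4*400 - 3565826)/3 = -5275145*(1600 - 3565826)/3 = -5275145/3*(-3564226) = 18801808962770/3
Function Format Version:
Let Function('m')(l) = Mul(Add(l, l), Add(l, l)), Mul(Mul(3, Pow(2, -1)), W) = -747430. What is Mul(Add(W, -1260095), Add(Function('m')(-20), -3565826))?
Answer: Rational(18801808962770, 3) ≈ 6.2673e+12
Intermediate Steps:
W = Rational(-1494860, 3) (W = Mul(Rational(2, 3), -747430) = Rational(-1494860, 3) ≈ -4.9829e+5)
Function('m')(l) = Mul(4, Pow(l, 2)) (Function('m')(l) = Mul(Mul(2, l), Mul(2, l)) = Mul(4, Pow(l, 2)))
Mul(Add(W, -1260095), Add(Function('m')(-20), -3565826)) = Mul(Add(Rational(-1494860, 3), -1260095), Add(Mul(4, Pow(-20, 2)), -3565826)) = Mul(Rational(-5275145, 3), Add(Mul(4, 400), -3565826)) = Mul(Rational(-5275145, 3), Add(1600, -3565826)) = Mul(Rational(-5275145, 3), -3564226) = Rational(18801808962770, 3)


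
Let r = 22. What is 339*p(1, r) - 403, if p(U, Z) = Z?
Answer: 7055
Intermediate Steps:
339*p(1, r) - 403 = 339*22 - 403 = 7458 - 403 = 7055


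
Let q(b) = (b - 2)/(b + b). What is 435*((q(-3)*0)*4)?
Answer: 0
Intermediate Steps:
q(b) = (-2 + b)/(2*b) (q(b) = (-2 + b)/((2*b)) = (-2 + b)*(1/(2*b)) = (-2 + b)/(2*b))
435*((q(-3)*0)*4) = 435*((((½)*(-2 - 3)/(-3))*0)*4) = 435*((((½)*(-⅓)*(-5))*0)*4) = 435*(((⅚)*0)*4) = 435*(0*4) = 435*0 = 0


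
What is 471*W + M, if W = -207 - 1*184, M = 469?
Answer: -183692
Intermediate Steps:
W = -391 (W = -207 - 184 = -391)
471*W + M = 471*(-391) + 469 = -184161 + 469 = -183692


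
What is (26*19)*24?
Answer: 11856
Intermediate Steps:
(26*19)*24 = 494*24 = 11856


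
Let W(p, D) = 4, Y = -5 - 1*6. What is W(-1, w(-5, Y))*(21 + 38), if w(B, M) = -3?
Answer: 236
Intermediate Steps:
Y = -11 (Y = -5 - 6 = -11)
W(-1, w(-5, Y))*(21 + 38) = 4*(21 + 38) = 4*59 = 236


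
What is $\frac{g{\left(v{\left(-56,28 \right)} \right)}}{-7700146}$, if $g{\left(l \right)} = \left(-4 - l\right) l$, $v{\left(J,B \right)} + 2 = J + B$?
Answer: $\frac{390}{3850073} \approx 0.0001013$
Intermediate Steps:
$v{\left(J,B \right)} = -2 + B + J$ ($v{\left(J,B \right)} = -2 + \left(J + B\right) = -2 + \left(B + J\right) = -2 + B + J$)
$g{\left(l \right)} = l \left(-4 - l\right)$
$\frac{g{\left(v{\left(-56,28 \right)} \right)}}{-7700146} = \frac{\left(-1\right) \left(-2 + 28 - 56\right) \left(4 - 30\right)}{-7700146} = \left(-1\right) \left(-30\right) \left(4 - 30\right) \left(- \frac{1}{7700146}\right) = \left(-1\right) \left(-30\right) \left(-26\right) \left(- \frac{1}{7700146}\right) = \left(-780\right) \left(- \frac{1}{7700146}\right) = \frac{390}{3850073}$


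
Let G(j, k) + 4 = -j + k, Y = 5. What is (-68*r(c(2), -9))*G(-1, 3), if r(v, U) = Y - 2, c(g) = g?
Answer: 0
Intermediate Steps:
r(v, U) = 3 (r(v, U) = 5 - 2 = 3)
G(j, k) = -4 + k - j (G(j, k) = -4 + (-j + k) = -4 + (k - j) = -4 + k - j)
(-68*r(c(2), -9))*G(-1, 3) = (-68*3)*(-4 + 3 - 1*(-1)) = -204*(-4 + 3 + 1) = -204*0 = 0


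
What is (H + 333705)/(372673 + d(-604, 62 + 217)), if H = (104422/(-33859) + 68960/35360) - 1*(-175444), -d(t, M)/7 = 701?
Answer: 1904935754989/1375966883837 ≈ 1.3844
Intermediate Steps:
d(t, M) = -4907 (d(t, M) = -7*701 = -4907)
H = 1312810721483/7482839 (H = (104422*(-1/33859) + 68960*(1/35360)) + 175444 = (-104422/33859 + 431/221) + 175444 = -8484033/7482839 + 175444 = 1312810721483/7482839 ≈ 1.7544e+5)
(H + 333705)/(372673 + d(-604, 62 + 217)) = (1312810721483/7482839 + 333705)/(372673 - 4907) = (3809871509978/7482839)/367766 = (3809871509978/7482839)*(1/367766) = 1904935754989/1375966883837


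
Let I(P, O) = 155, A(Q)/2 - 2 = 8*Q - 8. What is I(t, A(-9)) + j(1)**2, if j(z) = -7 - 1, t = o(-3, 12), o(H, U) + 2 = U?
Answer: 219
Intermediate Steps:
o(H, U) = -2 + U
A(Q) = -12 + 16*Q (A(Q) = 4 + 2*(8*Q - 8) = 4 + 2*(-8 + 8*Q) = 4 + (-16 + 16*Q) = -12 + 16*Q)
t = 10 (t = -2 + 12 = 10)
j(z) = -8
I(t, A(-9)) + j(1)**2 = 155 + (-8)**2 = 155 + 64 = 219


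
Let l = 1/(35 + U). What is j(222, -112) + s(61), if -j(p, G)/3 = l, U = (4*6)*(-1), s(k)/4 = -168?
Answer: -7395/11 ≈ -672.27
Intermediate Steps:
s(k) = -672 (s(k) = 4*(-168) = -672)
U = -24 (U = 24*(-1) = -24)
l = 1/11 (l = 1/(35 - 24) = 1/11 ≈ 0.090909)
j(p, G) = -3/11 (j(p, G) = -3*1/11 = -3/11)
j(222, -112) + s(61) = -3/11 - 672 = -7395/11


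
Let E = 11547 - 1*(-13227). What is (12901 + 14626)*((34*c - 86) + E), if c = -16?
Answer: 664611888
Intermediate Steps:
E = 24774 (E = 11547 + 13227 = 24774)
(12901 + 14626)*((34*c - 86) + E) = (12901 + 14626)*((34*(-16) - 86) + 24774) = 27527*((-544 - 86) + 24774) = 27527*(-630 + 24774) = 27527*24144 = 664611888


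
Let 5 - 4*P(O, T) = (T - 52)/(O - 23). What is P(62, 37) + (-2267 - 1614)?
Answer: -100871/26 ≈ -3879.7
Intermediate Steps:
P(O, T) = 5/4 - (-52 + T)/(4*(-23 + O)) (P(O, T) = 5/4 - (T - 52)/(4*(O - 23)) = 5/4 - (-52 + T)/(4*(-23 + O)))
P(62, 37) + (-2267 - 1614) = (-63 - 1*37 + 5*62)/(4*(-23 + 62)) + (-2267 - 1614) = (1/4)*(-63 - 37 + 310)/39 - 3881 = (1/4)*(1/39)*210 - 3881 = 35/26 - 3881 = -100871/26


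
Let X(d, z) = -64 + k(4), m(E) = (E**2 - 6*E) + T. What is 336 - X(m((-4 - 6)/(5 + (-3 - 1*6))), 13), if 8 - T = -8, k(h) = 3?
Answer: 397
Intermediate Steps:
T = 16 (T = 8 - 1*(-8) = 8 + 8 = 16)
m(E) = 16 + E**2 - 6*E (m(E) = (E**2 - 6*E) + 16 = 16 + E**2 - 6*E)
X(d, z) = -61 (X(d, z) = -64 + 3 = -61)
336 - X(m((-4 - 6)/(5 + (-3 - 1*6))), 13) = 336 - 1*(-61) = 336 + 61 = 397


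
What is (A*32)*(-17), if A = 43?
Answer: -23392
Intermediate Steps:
(A*32)*(-17) = (43*32)*(-17) = 1376*(-17) = -23392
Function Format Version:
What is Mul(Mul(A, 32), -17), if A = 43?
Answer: -23392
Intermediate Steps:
Mul(Mul(A, 32), -17) = Mul(Mul(43, 32), -17) = Mul(1376, -17) = -23392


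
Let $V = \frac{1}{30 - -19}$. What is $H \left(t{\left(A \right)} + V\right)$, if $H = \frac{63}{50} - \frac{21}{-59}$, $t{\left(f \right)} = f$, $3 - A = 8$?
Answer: $- \frac{83082}{10325} \approx -8.0467$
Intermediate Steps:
$A = -5$ ($A = 3 - 8 = -5$)
$V = \frac{1}{49}$ ($V = \frac{1}{30 + 19} = \frac{1}{49} \approx 0.020408$)
$H = \frac{4767}{2950}$ ($H = 63 \cdot \frac{1}{50} - - \frac{21}{59} = \frac{63}{50} + \frac{21}{59} = \frac{4767}{2950} \approx 1.6159$)
$H \left(t{\left(A \right)} + V\right) = \frac{4767 \left(-5 + \frac{1}{49}\right)}{2950} = \frac{4767}{2950} \left(- \frac{244}{49}\right) = - \frac{83082}{10325}$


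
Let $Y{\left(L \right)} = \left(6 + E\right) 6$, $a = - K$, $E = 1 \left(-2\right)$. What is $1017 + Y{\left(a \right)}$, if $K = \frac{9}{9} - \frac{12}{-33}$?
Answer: $1041$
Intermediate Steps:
$E = -2$
$K = \frac{15}{11}$ ($K = 9 \cdot \frac{1}{9} - - \frac{4}{11} = 1 + \frac{4}{11} = \frac{15}{11} \approx 1.3636$)
$a = - \frac{15}{11}$ ($a = \left(-1\right) \frac{15}{11} = - \frac{15}{11} \approx -1.3636$)
$Y{\left(L \right)} = 24$ ($Y{\left(L \right)} = \left(6 - 2\right) 6 = 4 \cdot 6 = 24$)
$1017 + Y{\left(a \right)} = 1017 + 24 = 1041$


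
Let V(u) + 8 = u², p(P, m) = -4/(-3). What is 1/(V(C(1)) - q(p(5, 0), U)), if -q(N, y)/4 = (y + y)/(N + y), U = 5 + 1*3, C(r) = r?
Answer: -7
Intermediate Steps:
p(P, m) = 4/3 (p(P, m) = -4*(-⅓) = 4/3)
V(u) = -8 + u²
U = 8 (U = 5 + 3 = 8)
q(N, y) = -8*y/(N + y) (q(N, y) = -4*(y + y)/(N + y) = -4*2*y/(N + y) = -8*y/(N + y))
1/(V(C(1)) - q(p(5, 0), U)) = 1/((-8 + 1²) - (-8)*8/(4/3 + 8)) = 1/((-8 + 1) - (-8)*8/28/3) = 1/(-7 - (-8)*8*3/28) = 1/(-7 - 1*(-48/7)) = 1/(-7 + 48/7) = 1/(-⅐) = -7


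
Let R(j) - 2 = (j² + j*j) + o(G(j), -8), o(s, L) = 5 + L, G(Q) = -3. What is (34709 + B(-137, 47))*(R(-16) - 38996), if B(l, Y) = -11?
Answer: -1335352530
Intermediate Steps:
R(j) = -1 + 2*j² (R(j) = 2 + ((j² + j*j) + (5 - 8)) = 2 + ((j² + j²) - 3) = 2 + (2*j² - 3) = 2 + (-3 + 2*j²) = -1 + 2*j²)
(34709 + B(-137, 47))*(R(-16) - 38996) = (34709 - 11)*((-1 + 2*(-16)²) - 38996) = 34698*((-1 + 2*256) - 38996) = 34698*((-1 + 512) - 38996) = 34698*(511 - 38996) = 34698*(-38485) = -1335352530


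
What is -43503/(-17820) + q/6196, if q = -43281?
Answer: -10452559/2300265 ≈ -4.5441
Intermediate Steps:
-43503/(-17820) + q/6196 = -43503/(-17820) - 43281/6196 = -43503*(-1/17820) - 43281*1/6196 = 14501/5940 - 43281/6196 = -10452559/2300265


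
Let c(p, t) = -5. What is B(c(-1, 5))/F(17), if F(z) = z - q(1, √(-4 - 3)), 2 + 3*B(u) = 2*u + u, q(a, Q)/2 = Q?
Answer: -289/951 - 34*I*√7/951 ≈ -0.30389 - 0.09459*I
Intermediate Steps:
q(a, Q) = 2*Q
B(u) = -⅔ + u (B(u) = -⅔ + (2*u + u)/3 = -⅔ + (3*u)/3 = -⅔ + u)
F(z) = z - 2*I*√7 (F(z) = z - 2*√(-4 - 3) = z - 2*√(-7) = z - 2*I*√7)
B(c(-1, 5))/F(17) = (-⅔ - 5)/(17 - 2*I*√7) = -17/(3*(17 - 2*I*√7))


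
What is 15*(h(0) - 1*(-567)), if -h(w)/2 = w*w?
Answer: 8505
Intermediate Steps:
h(w) = -2*w² (h(w) = -2*w*w = -2*w²)
15*(h(0) - 1*(-567)) = 15*(-2*0² - 1*(-567)) = 15*(-2*0 + 567) = 15*(0 + 567) = 15*567 = 8505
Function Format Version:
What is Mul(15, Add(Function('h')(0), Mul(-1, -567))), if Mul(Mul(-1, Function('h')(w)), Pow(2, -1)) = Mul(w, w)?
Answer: 8505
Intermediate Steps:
Function('h')(w) = Mul(-2, Pow(w, 2)) (Function('h')(w) = Mul(-2, Mul(w, w)) = Mul(-2, Pow(w, 2)))
Mul(15, Add(Function('h')(0), Mul(-1, -567))) = Mul(15, Add(Mul(-2, Pow(0, 2)), Mul(-1, -567))) = Mul(15, Add(Mul(-2, 0), 567)) = Mul(15, Add(0, 567)) = Mul(15, 567) = 8505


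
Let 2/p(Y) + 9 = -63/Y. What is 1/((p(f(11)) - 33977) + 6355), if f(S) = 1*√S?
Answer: -42510159/1174212877298 + 63*√11/1174212877298 ≈ -3.6203e-5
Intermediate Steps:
f(S) = √S
p(Y) = 2/(-9 - 63/Y)
1/((p(f(11)) - 33977) + 6355) = 1/((-2*√11/(63 + 9*√11) - 33977) + 6355) = 1/((-33977 - 2*√11/(63 + 9*√11)) + 6355) = 1/(-27622 - 2*√11/(63 + 9*√11))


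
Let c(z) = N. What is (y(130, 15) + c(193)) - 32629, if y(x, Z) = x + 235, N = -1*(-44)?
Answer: -32220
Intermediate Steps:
N = 44
c(z) = 44
y(x, Z) = 235 + x
(y(130, 15) + c(193)) - 32629 = ((235 + 130) + 44) - 32629 = (365 + 44) - 32629 = 409 - 32629 = -32220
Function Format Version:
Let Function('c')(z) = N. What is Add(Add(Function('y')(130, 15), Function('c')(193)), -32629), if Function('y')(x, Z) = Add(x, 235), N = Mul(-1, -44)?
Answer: -32220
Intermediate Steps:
N = 44
Function('c')(z) = 44
Function('y')(x, Z) = Add(235, x)
Add(Add(Function('y')(130, 15), Function('c')(193)), -32629) = Add(Add(Add(235, 130), 44), -32629) = Add(Add(365, 44), -32629) = Add(409, -32629) = -32220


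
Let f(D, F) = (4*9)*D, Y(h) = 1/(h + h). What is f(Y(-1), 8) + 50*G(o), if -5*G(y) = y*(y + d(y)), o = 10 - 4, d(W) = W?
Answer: -738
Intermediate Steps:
Y(h) = 1/(2*h)
f(D, F) = 36*D
o = 6
G(y) = -2*y²/5 (G(y) = -y*(y + y)/5 = -y*2*y/5 = -2*y²/5)
f(Y(-1), 8) + 50*G(o) = 36*((½)/(-1)) + 50*(-⅖*6²) = 36*((½)*(-1)) + 50*(-⅖*36) = 36*(-½) + 50*(-72/5) = -18 - 720 = -738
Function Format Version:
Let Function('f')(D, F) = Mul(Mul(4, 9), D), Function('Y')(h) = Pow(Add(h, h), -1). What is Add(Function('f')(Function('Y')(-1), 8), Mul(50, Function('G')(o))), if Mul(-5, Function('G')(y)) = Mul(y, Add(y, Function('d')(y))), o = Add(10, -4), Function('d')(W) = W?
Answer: -738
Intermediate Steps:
Function('Y')(h) = Mul(Rational(1, 2), Pow(h, -1)) (Function('Y')(h) = Pow(Mul(2, h), -1) = Mul(Rational(1, 2), Pow(h, -1)))
Function('f')(D, F) = Mul(36, D)
o = 6
Function('G')(y) = Mul(Rational(-2, 5), Pow(y, 2)) (Function('G')(y) = Mul(Rational(-1, 5), Mul(y, Add(y, y))) = Mul(Rational(-1, 5), Mul(y, Mul(2, y))) = Mul(Rational(-1, 5), Mul(2, Pow(y, 2))) = Mul(Rational(-2, 5), Pow(y, 2)))
Add(Function('f')(Function('Y')(-1), 8), Mul(50, Function('G')(o))) = Add(Mul(36, Mul(Rational(1, 2), Pow(-1, -1))), Mul(50, Mul(Rational(-2, 5), Pow(6, 2)))) = Add(Mul(36, Mul(Rational(1, 2), -1)), Mul(50, Mul(Rational(-2, 5), 36))) = Add(Mul(36, Rational(-1, 2)), Mul(50, Rational(-72, 5))) = Add(-18, -720) = -738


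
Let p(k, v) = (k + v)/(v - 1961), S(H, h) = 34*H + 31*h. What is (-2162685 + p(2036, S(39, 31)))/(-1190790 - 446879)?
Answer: 705030987/533880094 ≈ 1.3206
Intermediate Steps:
S(H, h) = 31*h + 34*H
p(k, v) = (k + v)/(-1961 + v)
(-2162685 + p(2036, S(39, 31)))/(-1190790 - 446879) = (-2162685 + (2036 + (31*31 + 34*39))/(-1961 + (31*31 + 34*39)))/(-1190790 - 446879) = (-2162685 + (2036 + (961 + 1326))/(-1961 + (961 + 1326)))/(-1637669) = (-2162685 + (2036 + 2287)/(-1961 + 2287))*(-1/1637669) = (-2162685 + 4323/326)*(-1/1637669) = -705030987/326*(-1/1637669) = 705030987/533880094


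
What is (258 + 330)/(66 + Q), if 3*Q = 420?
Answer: 294/103 ≈ 2.8544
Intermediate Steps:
Q = 140 (Q = (⅓)*420 = 140)
(258 + 330)/(66 + Q) = (258 + 330)/(66 + 140) = 588/206 = 588*(1/206) = 294/103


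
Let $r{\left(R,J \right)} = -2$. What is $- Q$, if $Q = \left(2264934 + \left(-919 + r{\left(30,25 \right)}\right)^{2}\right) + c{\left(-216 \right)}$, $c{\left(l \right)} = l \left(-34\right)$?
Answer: $-3120519$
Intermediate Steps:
$c{\left(l \right)} = - 34 l$
$Q = 3120519$ ($Q = \left(2264934 + \left(-919 - 2\right)^{2}\right) - -7344 = \left(2264934 + \left(-921\right)^{2}\right) + 7344 = \left(2264934 + 848241\right) + 7344 = 3113175 + 7344 = 3120519$)
$- Q = \left(-1\right) 3120519 = -3120519$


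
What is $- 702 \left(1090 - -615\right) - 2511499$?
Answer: $-3708409$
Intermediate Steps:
$- 702 \left(1090 - -615\right) - 2511499 = - 702 \left(1090 + 615\right) - 2511499 = \left(-702\right) 1705 - 2511499 = -1196910 - 2511499 = -3708409$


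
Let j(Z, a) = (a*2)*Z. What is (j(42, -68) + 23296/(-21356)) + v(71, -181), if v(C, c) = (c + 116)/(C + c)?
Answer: -670978817/117458 ≈ -5712.5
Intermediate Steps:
v(C, c) = (116 + c)/(C + c)
j(Z, a) = 2*Z*a (j(Z, a) = (2*a)*Z = 2*Z*a)
(j(42, -68) + 23296/(-21356)) + v(71, -181) = (2*42*(-68) + 23296/(-21356)) + (116 - 181)/(71 - 181) = (-5712 + 23296*(-1/21356)) - 65/(-110) = (-5712 - 5824/5339) - 1/110*(-65) = -30502192/5339 + 13/22 = -670978817/117458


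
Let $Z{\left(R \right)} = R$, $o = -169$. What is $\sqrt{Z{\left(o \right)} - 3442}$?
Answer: $i \sqrt{3611} \approx 60.092 i$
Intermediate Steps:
$\sqrt{Z{\left(o \right)} - 3442} = \sqrt{-169 - 3442} = \sqrt{-3611} = i \sqrt{3611}$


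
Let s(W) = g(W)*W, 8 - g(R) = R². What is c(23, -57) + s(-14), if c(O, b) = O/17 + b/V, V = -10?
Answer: 448639/170 ≈ 2639.1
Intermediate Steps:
g(R) = 8 - R²
c(O, b) = -b/10 + O/17 (c(O, b) = O/17 + b/(-10) = O*(1/17) + b*(-⅒) = O/17 - b/10 = -b/10 + O/17)
s(W) = W*(8 - W²) (s(W) = (8 - W²)*W = W*(8 - W²))
c(23, -57) + s(-14) = (-⅒*(-57) + (1/17)*23) - 14*(8 - 1*(-14)²) = (57/10 + 23/17) - 14*(8 - 1*196) = 1199/170 - 14*(8 - 196) = 1199/170 - 14*(-188) = 1199/170 + 2632 = 448639/170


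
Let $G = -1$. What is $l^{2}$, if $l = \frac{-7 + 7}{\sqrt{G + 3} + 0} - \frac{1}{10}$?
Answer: $\frac{1}{100} \approx 0.01$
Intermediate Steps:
$l = - \frac{1}{10}$ ($l = \frac{-7 + 7}{\sqrt{-1 + 3} + 0} - \frac{1}{10} = \frac{0}{\sqrt{2} + 0} - \frac{1}{10} = \frac{0}{\sqrt{2}} - \frac{1}{10} = 0 \frac{\sqrt{2}}{2} - \frac{1}{10} = 0 - \frac{1}{10} = - \frac{1}{10} \approx -0.1$)
$l^{2} = \left(- \frac{1}{10}\right)^{2} = \frac{1}{100}$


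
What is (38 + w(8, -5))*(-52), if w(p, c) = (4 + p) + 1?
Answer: -2652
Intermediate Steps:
w(p, c) = 5 + p
(38 + w(8, -5))*(-52) = (38 + (5 + 8))*(-52) = (38 + 13)*(-52) = 51*(-52) = -2652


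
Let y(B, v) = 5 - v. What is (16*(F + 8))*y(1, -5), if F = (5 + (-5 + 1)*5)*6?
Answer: -13120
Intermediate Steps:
F = -90 (F = (5 - 4*5)*6 = (5 - 20)*6 = -15*6 = -90)
(16*(F + 8))*y(1, -5) = (16*(-90 + 8))*(5 - 1*(-5)) = (16*(-82))*(5 + 5) = -1312*10 = -13120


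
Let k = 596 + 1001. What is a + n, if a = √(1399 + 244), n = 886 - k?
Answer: -711 + √1643 ≈ -670.47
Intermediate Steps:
k = 1597
n = -711 (n = 886 - 1*1597 = 886 - 1597 = -711)
a = √1643 ≈ 40.534
a + n = √1643 - 711 = -711 + √1643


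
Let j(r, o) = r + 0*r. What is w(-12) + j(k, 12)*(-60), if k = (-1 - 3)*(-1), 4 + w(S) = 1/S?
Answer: -2929/12 ≈ -244.08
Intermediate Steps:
w(S) = -4 + 1/S
k = 4 (k = -4*(-1) = 4)
j(r, o) = r (j(r, o) = r + 0 = r)
w(-12) + j(k, 12)*(-60) = (-4 + 1/(-12)) + 4*(-60) = (-4 - 1/12) - 240 = -49/12 - 240 = -2929/12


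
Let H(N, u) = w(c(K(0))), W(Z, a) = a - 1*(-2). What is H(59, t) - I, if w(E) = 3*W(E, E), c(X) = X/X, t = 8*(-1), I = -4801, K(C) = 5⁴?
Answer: 4810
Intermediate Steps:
W(Z, a) = 2 + a (W(Z, a) = a + 2 = 2 + a)
K(C) = 625
t = -8
c(X) = 1
w(E) = 6 + 3*E (w(E) = 3*(2 + E) = 6 + 3*E)
H(N, u) = 9 (H(N, u) = 6 + 3*1 = 6 + 3 = 9)
H(59, t) - I = 9 - 1*(-4801) = 9 + 4801 = 4810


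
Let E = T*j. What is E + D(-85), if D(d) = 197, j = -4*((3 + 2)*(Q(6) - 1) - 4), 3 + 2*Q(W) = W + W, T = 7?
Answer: -181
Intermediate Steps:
Q(W) = -3/2 + W (Q(W) = -3/2 + (W + W)/2 = -3/2 + (2*W)/2 = -3/2 + W)
j = -54 (j = -4*((3 + 2)*((-3/2 + 6) - 1) - 4) = -4*(5*(9/2 - 1) - 4) = -4*(5*(7/2) - 4) = -4*(35/2 - 4) = -4*27/2 = -54)
E = -378 (E = 7*(-54) = -378)
E + D(-85) = -378 + 197 = -181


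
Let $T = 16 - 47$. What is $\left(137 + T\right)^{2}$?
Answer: $11236$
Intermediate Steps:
$T = -31$
$\left(137 + T\right)^{2} = \left(137 - 31\right)^{2} = 106^{2} = 11236$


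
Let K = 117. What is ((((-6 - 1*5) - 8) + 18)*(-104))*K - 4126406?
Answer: -4114238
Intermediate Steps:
((((-6 - 1*5) - 8) + 18)*(-104))*K - 4126406 = ((((-6 - 1*5) - 8) + 18)*(-104))*117 - 4126406 = ((((-6 - 5) - 8) + 18)*(-104))*117 - 4126406 = (((-11 - 8) + 18)*(-104))*117 - 4126406 = ((-19 + 18)*(-104))*117 - 4126406 = -1*(-104)*117 - 4126406 = 104*117 - 4126406 = 12168 - 4126406 = -4114238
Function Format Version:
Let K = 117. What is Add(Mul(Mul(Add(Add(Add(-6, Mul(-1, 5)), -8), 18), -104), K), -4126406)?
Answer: -4114238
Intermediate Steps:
Add(Mul(Mul(Add(Add(Add(-6, Mul(-1, 5)), -8), 18), -104), K), -4126406) = Add(Mul(Mul(Add(Add(Add(-6, Mul(-1, 5)), -8), 18), -104), 117), -4126406) = Add(Mul(Mul(Add(Add(Add(-6, -5), -8), 18), -104), 117), -4126406) = Add(Mul(Mul(Add(Add(-11, -8), 18), -104), 117), -4126406) = Add(Mul(Mul(Add(-19, 18), -104), 117), -4126406) = Add(Mul(Mul(-1, -104), 117), -4126406) = Add(Mul(104, 117), -4126406) = Add(12168, -4126406) = -4114238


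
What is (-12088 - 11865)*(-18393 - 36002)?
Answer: 1302923435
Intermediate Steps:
(-12088 - 11865)*(-18393 - 36002) = -23953*(-54395) = 1302923435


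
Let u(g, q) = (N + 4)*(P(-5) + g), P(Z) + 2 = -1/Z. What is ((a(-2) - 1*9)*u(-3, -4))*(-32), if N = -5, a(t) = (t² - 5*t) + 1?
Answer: -4608/5 ≈ -921.60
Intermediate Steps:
a(t) = 1 + t² - 5*t
P(Z) = -2 - 1/Z
u(g, q) = 9/5 - g (u(g, q) = (-5 + 4)*((-2 - 1/(-5)) + g) = -((-2 - 1*(-⅕)) + g) = -((-2 + ⅕) + g) = -(-9/5 + g) = 9/5 - g)
((a(-2) - 1*9)*u(-3, -4))*(-32) = (((1 + (-2)² - 5*(-2)) - 1*9)*(9/5 - 1*(-3)))*(-32) = (((1 + 4 + 10) - 9)*(9/5 + 3))*(-32) = ((15 - 9)*(24/5))*(-32) = (6*(24/5))*(-32) = (144/5)*(-32) = -4608/5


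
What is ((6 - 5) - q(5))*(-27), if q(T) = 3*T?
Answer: 378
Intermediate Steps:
((6 - 5) - q(5))*(-27) = ((6 - 5) - 3*5)*(-27) = (1 - 1*15)*(-27) = (1 - 15)*(-27) = -14*(-27) = 378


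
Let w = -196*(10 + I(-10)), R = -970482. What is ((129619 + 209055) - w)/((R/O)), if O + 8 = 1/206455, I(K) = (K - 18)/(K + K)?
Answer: 1407644022169/500902153275 ≈ 2.8102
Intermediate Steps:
I(K) = (-18 + K)/(2*K) (I(K) = (-18 + K)/((2*K)) = (-18 + K)*(1/(2*K)) = (-18 + K)/(2*K))
O = -1651639/206455 (O = -8 + 1/206455 = -1651639/206455 ≈ -8.0000)
w = -11172/5 (w = -196*(10 + (½)*(-18 - 10)/(-10)) = -196*(10 + (½)*(-⅒)*(-28)) = -196*(10 + 7/5) = -196*57/5 = -11172/5 ≈ -2234.4)
((129619 + 209055) - w)/((R/O)) = ((129619 + 209055) - 1*(-11172/5))/((-970482/(-1651639/206455))) = (338674 + 11172/5)/((-970482*(-206455/1651639))) = 1704542/(5*(200360861310/1651639)) = (1704542/5)*(1651639/200360861310) = 1407644022169/500902153275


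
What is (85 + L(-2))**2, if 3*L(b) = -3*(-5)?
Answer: 8100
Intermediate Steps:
L(b) = 5 (L(b) = (-3*(-5))/3 = (1/3)*15 = 5)
(85 + L(-2))**2 = (85 + 5)**2 = 90**2 = 8100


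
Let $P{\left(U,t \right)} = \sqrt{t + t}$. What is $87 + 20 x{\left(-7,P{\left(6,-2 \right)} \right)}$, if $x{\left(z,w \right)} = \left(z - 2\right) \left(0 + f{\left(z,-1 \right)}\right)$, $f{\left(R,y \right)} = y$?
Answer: $267$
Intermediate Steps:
$P{\left(U,t \right)} = \sqrt{2} \sqrt{t}$ ($P{\left(U,t \right)} = \sqrt{2 t} = \sqrt{2} \sqrt{t}$)
$x{\left(z,w \right)} = 2 - z$ ($x{\left(z,w \right)} = \left(z - 2\right) \left(0 - 1\right) = \left(-2 + z\right) \left(-1\right) = 2 - z$)
$87 + 20 x{\left(-7,P{\left(6,-2 \right)} \right)} = 87 + 20 \left(2 - -7\right) = 87 + 20 \left(2 + 7\right) = 87 + 20 \cdot 9 = 87 + 180 = 267$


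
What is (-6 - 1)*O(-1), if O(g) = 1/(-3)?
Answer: 7/3 ≈ 2.3333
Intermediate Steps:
O(g) = -⅓
(-6 - 1)*O(-1) = (-6 - 1)*(-⅓) = -7*(-⅓) = 7/3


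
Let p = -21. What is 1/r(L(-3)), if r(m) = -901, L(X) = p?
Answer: -1/901 ≈ -0.0011099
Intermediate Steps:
L(X) = -21
1/r(L(-3)) = 1/(-901) = -1/901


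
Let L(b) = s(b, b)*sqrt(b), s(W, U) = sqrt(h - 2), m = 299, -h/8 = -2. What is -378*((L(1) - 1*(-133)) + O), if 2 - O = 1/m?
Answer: -15257592/299 - 378*sqrt(14) ≈ -52443.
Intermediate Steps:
h = 16 (h = -8*(-2) = 16)
O = 597/299 (O = 2 - 1/299 = 597/299 ≈ 1.9967)
s(W, U) = sqrt(14) (s(W, U) = sqrt(16 - 2) = sqrt(14))
L(b) = sqrt(14)*sqrt(b)
-378*((L(1) - 1*(-133)) + O) = -378*((sqrt(14)*sqrt(1) - 1*(-133)) + 597/299) = -378*((sqrt(14)*1 + 133) + 597/299) = -378*((sqrt(14) + 133) + 597/299) = -378*((133 + sqrt(14)) + 597/299) = -378*(40364/299 + sqrt(14)) = -15257592/299 - 378*sqrt(14)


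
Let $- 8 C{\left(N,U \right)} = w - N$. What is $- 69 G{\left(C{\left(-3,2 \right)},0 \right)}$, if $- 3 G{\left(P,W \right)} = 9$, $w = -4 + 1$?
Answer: $207$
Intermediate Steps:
$w = -3$
$C{\left(N,U \right)} = \frac{3}{8} + \frac{N}{8}$ ($C{\left(N,U \right)} = - \frac{-3 - N}{8} = \frac{3}{8} + \frac{N}{8}$)
$G{\left(P,W \right)} = -3$ ($G{\left(P,W \right)} = \left(- \frac{1}{3}\right) 9 = -3$)
$- 69 G{\left(C{\left(-3,2 \right)},0 \right)} = \left(-69\right) \left(-3\right) = 207$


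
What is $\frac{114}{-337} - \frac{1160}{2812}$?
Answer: $- \frac{177872}{236911} \approx -0.7508$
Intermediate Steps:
$\frac{114}{-337} - \frac{1160}{2812} = 114 \left(- \frac{1}{337}\right) - \frac{290}{703} = - \frac{114}{337} - \frac{290}{703} = - \frac{177872}{236911}$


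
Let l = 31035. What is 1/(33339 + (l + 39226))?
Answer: 1/103600 ≈ 9.6525e-6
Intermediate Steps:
1/(33339 + (l + 39226)) = 1/(33339 + (31035 + 39226)) = 1/(33339 + 70261) = 1/103600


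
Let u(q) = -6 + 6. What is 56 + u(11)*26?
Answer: 56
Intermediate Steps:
u(q) = 0
56 + u(11)*26 = 56 + 0*26 = 56 + 0 = 56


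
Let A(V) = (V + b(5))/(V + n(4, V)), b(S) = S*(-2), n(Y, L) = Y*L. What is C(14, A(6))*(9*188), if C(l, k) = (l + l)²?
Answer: 1326528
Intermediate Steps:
n(Y, L) = L*Y
b(S) = -2*S
A(V) = (-10 + V)/(5*V) (A(V) = (V - 2*5)/(V + V*4) = (V - 10)/(V + 4*V) = (-10 + V)/((5*V)) = (-10 + V)*(1/(5*V)) = (-10 + V)/(5*V))
C(l, k) = 4*l² (C(l, k) = (2*l)² = 4*l²)
C(14, A(6))*(9*188) = (4*14²)*(9*188) = (4*196)*1692 = 784*1692 = 1326528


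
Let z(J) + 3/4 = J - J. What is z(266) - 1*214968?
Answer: -859875/4 ≈ -2.1497e+5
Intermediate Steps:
z(J) = -3/4 (z(J) = -3/4 + (J - J) = -3/4 + 0 = -3/4)
z(266) - 1*214968 = -3/4 - 1*214968 = -3/4 - 214968 = -859875/4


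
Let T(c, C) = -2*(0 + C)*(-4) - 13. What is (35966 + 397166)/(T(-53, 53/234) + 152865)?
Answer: 12669111/4470974 ≈ 2.8336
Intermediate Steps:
T(c, C) = -13 + 8*C (T(c, C) = -2*C*(-4) - 13 = -(-8)*C - 13 = 8*C - 13 = -13 + 8*C)
(35966 + 397166)/(T(-53, 53/234) + 152865) = (35966 + 397166)/((-13 + 8*(53/234)) + 152865) = 433132/((-13 + 8*(53*(1/234))) + 152865) = 433132/((-13 + 8*(53/234)) + 152865) = 433132/((-13 + 212/117) + 152865) = 433132/(-1309/117 + 152865) = 433132/(17883896/117) = 433132*(117/17883896) = 12669111/4470974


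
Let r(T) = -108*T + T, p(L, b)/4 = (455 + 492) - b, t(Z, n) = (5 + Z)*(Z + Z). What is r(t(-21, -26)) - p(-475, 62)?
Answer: -75444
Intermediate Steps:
t(Z, n) = 2*Z*(5 + Z) (t(Z, n) = (5 + Z)*(2*Z) = 2*Z*(5 + Z))
p(L, b) = 3788 - 4*b (p(L, b) = 4*((455 + 492) - b) = 4*(947 - b) = 3788 - 4*b)
r(T) = -107*T
r(t(-21, -26)) - p(-475, 62) = -214*(-21)*(5 - 21) - (3788 - 4*62) = -214*(-21)*(-16) - (3788 - 248) = -107*672 - 1*3540 = -71904 - 3540 = -75444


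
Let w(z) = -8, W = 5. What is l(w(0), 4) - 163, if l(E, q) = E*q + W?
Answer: -190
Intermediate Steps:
l(E, q) = 5 + E*q (l(E, q) = E*q + 5 = 5 + E*q)
l(w(0), 4) - 163 = (5 - 8*4) - 163 = (5 - 32) - 163 = -27 - 163 = -190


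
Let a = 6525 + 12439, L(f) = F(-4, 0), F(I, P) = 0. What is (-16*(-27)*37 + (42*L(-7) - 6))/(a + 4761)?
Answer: 15978/23725 ≈ 0.67347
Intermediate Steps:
L(f) = 0
a = 18964
(-16*(-27)*37 + (42*L(-7) - 6))/(a + 4761) = (-16*(-27)*37 + (42*0 - 6))/(18964 + 4761) = (432*37 + (0 - 6))/23725 = (15984 - 6)*(1/23725) = 15978*(1/23725) = 15978/23725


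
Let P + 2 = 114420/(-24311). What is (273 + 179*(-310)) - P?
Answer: -1342217445/24311 ≈ -55210.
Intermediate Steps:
P = -163042/24311 (P = -2 + 114420/(-24311) = -2 + 114420*(-1/24311) = -2 - 114420/24311 = -163042/24311 ≈ -6.7065)
(273 + 179*(-310)) - P = (273 + 179*(-310)) - 1*(-163042/24311) = (273 - 55490) + 163042/24311 = -55217 + 163042/24311 = -1342217445/24311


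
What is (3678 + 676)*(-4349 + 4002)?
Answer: -1510838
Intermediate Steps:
(3678 + 676)*(-4349 + 4002) = 4354*(-347) = -1510838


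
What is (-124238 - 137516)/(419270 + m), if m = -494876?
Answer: 130877/37803 ≈ 3.4621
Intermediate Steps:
(-124238 - 137516)/(419270 + m) = (-124238 - 137516)/(419270 - 494876) = -261754/(-75606) = -261754*(-1/75606) = 130877/37803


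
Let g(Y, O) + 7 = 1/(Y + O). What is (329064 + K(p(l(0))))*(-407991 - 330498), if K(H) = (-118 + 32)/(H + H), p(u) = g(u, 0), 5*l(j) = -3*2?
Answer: -11421667312074/47 ≈ -2.4301e+11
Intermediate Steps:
g(Y, O) = -7 + 1/(O + Y) (g(Y, O) = -7 + 1/(Y + O) = -7 + 1/(O + Y))
l(j) = -6/5 (l(j) = (-3*2)/5 = (1/5)*(-6) = -6/5)
p(u) = (1 - 7*u)/u (p(u) = (1 - 7*0 - 7*u)/(0 + u) = (1 + 0 - 7*u)/u = (1 - 7*u)/u)
K(H) = -43/H (K(H) = -86*1/(2*H) = -43/H)
(329064 + K(p(l(0))))*(-407991 - 330498) = (329064 - 43/(-7 + 1/(-6/5)))*(-407991 - 330498) = (329064 - 43/(-7 - 5/6))*(-738489) = (329064 - 43/(-47/6))*(-738489) = (329064 - 43*(-6/47))*(-738489) = (329064 + 258/47)*(-738489) = (15466266/47)*(-738489) = -11421667312074/47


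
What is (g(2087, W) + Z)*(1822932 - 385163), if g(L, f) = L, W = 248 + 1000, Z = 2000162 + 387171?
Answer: 3435434003980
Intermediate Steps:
Z = 2387333
W = 1248
(g(2087, W) + Z)*(1822932 - 385163) = (2087 + 2387333)*(1822932 - 385163) = 2389420*1437769 = 3435434003980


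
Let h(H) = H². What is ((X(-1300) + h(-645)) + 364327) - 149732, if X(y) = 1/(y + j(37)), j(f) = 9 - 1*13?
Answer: 822328479/1304 ≈ 6.3062e+5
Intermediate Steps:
j(f) = -4 (j(f) = 9 - 13 = -4)
X(y) = 1/(-4 + y) (X(y) = 1/(y - 4) = 1/(-4 + y))
((X(-1300) + h(-645)) + 364327) - 149732 = ((1/(-4 - 1300) + (-645)²) + 364327) - 149732 = ((1/(-1304) + 416025) + 364327) - 149732 = ((-1/1304 + 416025) + 364327) - 149732 = (542496599/1304 + 364327) - 149732 = 1017579007/1304 - 149732 = 822328479/1304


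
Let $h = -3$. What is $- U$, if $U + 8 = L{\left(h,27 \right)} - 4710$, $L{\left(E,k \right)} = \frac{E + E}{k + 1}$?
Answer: $\frac{66055}{14} \approx 4718.2$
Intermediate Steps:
$L{\left(E,k \right)} = \frac{2 E}{1 + k}$
$U = - \frac{66055}{14}$ ($U = -8 - \left(4710 + \frac{6}{1 + 27}\right) = -8 - \left(4710 + \frac{6}{28}\right) = -8 - \left(4710 + 6 \cdot \frac{1}{28}\right) = -8 - \frac{65943}{14} = - \frac{66055}{14} \approx -4718.2$)
$- U = \left(-1\right) \left(- \frac{66055}{14}\right) = \frac{66055}{14}$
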